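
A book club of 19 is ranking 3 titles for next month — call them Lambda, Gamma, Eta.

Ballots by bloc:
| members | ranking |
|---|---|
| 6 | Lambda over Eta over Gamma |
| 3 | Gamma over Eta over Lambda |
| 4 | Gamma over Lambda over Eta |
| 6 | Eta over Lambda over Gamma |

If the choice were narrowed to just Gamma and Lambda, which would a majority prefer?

Lambda

Ballots ranking Gamma above Lambda: 3 + 4 = 7.
Ballots ranking Lambda above Gamma: 19 − 7 = 12.
Lambda wins the head-to-head 12–7.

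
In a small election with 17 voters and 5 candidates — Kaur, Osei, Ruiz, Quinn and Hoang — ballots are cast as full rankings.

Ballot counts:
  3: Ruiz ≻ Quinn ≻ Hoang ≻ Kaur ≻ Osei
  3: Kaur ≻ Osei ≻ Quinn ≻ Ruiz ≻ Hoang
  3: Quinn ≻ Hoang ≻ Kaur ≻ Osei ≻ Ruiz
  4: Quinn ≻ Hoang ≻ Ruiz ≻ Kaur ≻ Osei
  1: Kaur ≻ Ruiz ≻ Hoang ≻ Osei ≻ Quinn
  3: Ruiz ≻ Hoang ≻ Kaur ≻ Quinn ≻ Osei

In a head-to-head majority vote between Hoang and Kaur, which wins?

Hoang

Ballots ranking Hoang above Kaur: 3 + 3 + 4 + 3 = 13.
Ballots ranking Kaur above Hoang: 17 − 13 = 4.
Hoang wins the head-to-head 13–4.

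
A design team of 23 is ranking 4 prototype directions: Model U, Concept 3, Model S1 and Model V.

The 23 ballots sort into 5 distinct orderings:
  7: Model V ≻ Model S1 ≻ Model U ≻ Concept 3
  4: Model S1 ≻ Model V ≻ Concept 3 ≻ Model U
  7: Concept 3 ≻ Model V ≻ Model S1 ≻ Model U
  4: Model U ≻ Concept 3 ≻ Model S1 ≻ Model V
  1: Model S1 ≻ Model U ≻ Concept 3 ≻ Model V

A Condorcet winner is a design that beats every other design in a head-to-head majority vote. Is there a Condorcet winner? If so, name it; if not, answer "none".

Pairwise majorities:
Model U–Concept 3: Model U 12–11.
Model U vs Model S1: Model S1, 19–4.
Model U vs Model V: Model V wins 18–5.
Concept 3 vs Model S1: Model S1, 12–11.
Concept 3 vs Model V: Concept 3, 12–11.
Model S1 vs Model V: Model V, 14–9.
Every design loses at least once (Model U loses to Model S1; Concept 3 loses to Model U; Model S1 loses to Model V; Model V loses to Concept 3). The majority relation contains the cycle Model U beats Concept 3 beats Model V beats Model U, so there is no Condorcet winner.

none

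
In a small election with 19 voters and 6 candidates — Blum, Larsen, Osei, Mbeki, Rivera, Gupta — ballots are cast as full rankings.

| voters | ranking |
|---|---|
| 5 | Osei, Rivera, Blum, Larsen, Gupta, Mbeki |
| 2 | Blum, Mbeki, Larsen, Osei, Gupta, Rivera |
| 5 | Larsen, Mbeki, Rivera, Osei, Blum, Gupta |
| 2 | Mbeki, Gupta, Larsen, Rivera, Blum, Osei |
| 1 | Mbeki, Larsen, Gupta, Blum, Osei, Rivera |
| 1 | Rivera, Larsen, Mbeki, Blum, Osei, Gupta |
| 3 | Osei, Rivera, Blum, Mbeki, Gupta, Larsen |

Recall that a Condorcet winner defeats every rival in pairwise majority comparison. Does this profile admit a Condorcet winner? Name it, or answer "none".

Head-to-head results (19 voters):
Blum vs Larsen: Blum wins 10–9.
Blum vs Osei: Osei, 13–6.
Blum–Mbeki: Blum 10–9.
Blum–Rivera: Rivera 16–3.
Blum vs Gupta: Blum wins 16–3.
Larsen vs Osei: Larsen wins 11–8.
Larsen–Mbeki: Larsen 11–8.
Larsen vs Rivera: Larsen, 10–9.
Larsen vs Gupta: Larsen wins 14–5.
Osei–Mbeki: Mbeki 11–8.
Osei vs Rivera: Osei, 11–8.
Osei vs Gupta: Osei wins 16–3.
Mbeki–Rivera: Mbeki 10–9.
Mbeki vs Gupta: Mbeki, 14–5.
Rivera vs Gupta: Rivera wins 14–5.
No candidate is unbeaten: Blum loses to Osei; Larsen loses to Blum; Osei loses to Larsen; Mbeki loses to Blum; Rivera loses to Larsen; Gupta loses to Blum. In particular Blum > Larsen > Osei > Blum is a majority cycle — no Condorcet winner exists.

none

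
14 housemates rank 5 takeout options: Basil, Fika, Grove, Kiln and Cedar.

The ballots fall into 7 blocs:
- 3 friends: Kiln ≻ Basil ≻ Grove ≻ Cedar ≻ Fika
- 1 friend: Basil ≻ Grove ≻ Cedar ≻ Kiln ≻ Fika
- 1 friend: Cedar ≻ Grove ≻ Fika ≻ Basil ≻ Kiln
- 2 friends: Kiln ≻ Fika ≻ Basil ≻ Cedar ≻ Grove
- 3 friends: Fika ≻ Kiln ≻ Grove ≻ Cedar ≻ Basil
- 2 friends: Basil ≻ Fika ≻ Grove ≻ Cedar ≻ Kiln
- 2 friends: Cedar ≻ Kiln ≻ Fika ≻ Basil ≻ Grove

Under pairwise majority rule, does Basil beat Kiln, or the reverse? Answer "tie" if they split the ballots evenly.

Kiln

Ballots ranking Basil above Kiln: 1 + 1 + 2 = 4.
Ballots ranking Kiln above Basil: 14 − 4 = 10.
Kiln wins the head-to-head 10–4.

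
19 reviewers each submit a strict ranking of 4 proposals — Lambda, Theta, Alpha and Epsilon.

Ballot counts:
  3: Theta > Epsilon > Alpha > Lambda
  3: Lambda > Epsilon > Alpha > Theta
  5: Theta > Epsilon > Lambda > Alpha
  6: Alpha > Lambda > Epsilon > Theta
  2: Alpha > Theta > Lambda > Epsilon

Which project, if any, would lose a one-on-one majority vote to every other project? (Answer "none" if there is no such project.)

none

Head-to-head results (19 reviewers):
Lambda vs Theta: Lambda is ranked higher on 3+6 = 9 ballots, Theta on 10. Theta wins 10–9.
Lambda vs Alpha: Alpha, 11–8.
Lambda vs Epsilon: Lambda wins 11–8.
Theta vs Alpha: Theta is ranked higher on 3+5 = 8 ballots, Alpha on 11. Alpha wins 11–8.
Theta vs Epsilon: Theta, 10–9.
Alpha vs Epsilon: Alpha preferred on 6+2 = 8 ballots; Epsilon wins 11–8.
Every project wins at least one matchup (Lambda beats Epsilon; Theta beats Lambda; Alpha beats Lambda; Epsilon beats Alpha), so there is no Condorcet loser.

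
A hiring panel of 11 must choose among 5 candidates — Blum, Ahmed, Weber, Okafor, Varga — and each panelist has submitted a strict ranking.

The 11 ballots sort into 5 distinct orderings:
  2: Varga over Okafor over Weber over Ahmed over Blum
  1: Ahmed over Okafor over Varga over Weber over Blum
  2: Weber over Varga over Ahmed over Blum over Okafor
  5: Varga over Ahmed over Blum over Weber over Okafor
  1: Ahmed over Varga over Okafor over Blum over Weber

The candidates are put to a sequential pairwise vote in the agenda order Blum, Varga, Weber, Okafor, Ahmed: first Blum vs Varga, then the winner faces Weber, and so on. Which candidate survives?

Varga

Round 1: Blum vs Varga — 0–11, Varga advances.
Round 2: Varga vs Weber — 9–2, Varga advances.
Round 3: Varga vs Okafor — 10–1, Varga advances.
Round 4: Varga vs Ahmed — 9–2, Varga advances.
Varga survives the agenda.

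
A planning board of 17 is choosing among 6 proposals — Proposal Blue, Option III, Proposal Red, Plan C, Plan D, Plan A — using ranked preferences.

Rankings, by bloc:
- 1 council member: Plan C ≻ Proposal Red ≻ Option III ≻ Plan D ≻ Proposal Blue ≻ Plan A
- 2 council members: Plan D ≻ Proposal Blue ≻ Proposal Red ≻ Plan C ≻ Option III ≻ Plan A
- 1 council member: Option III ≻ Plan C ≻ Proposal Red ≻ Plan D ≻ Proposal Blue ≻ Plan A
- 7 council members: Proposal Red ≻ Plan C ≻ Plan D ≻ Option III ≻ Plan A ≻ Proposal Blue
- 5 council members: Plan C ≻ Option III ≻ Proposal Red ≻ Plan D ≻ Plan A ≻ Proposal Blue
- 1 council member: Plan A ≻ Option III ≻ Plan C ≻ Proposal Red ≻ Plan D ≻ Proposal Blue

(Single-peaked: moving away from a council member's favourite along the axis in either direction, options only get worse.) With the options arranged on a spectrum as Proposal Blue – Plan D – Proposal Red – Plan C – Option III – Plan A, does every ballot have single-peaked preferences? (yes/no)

yes

Axis positions: Proposal Blue=1, Plan D=2, Proposal Red=3, Plan C=4, Option III=5, Plan A=6.
Bloc 1 (peak Plan C at position 4): ranking walks positions 4-3-5-2-1-6, expanding outward from the peak — single-peaked.
Bloc 2 (peak Plan D at position 2): ranking walks positions 2-1-3-4-5-6, expanding outward from the peak — single-peaked.
Bloc 3 (peak Option III at position 5): ranking walks positions 5-4-3-2-1-6, expanding outward from the peak — single-peaked.
Bloc 4 (peak Proposal Red at position 3): ranking walks positions 3-4-2-5-6-1, expanding outward from the peak — single-peaked.
Bloc 5 (peak Plan C at position 4): ranking walks positions 4-5-3-2-6-1, expanding outward from the peak — single-peaked.
Bloc 6 (peak Plan A at position 6): ranking walks positions 6-5-4-3-2-1, expanding outward from the peak — single-peaked.
Every ranking is single-peaked on this axis.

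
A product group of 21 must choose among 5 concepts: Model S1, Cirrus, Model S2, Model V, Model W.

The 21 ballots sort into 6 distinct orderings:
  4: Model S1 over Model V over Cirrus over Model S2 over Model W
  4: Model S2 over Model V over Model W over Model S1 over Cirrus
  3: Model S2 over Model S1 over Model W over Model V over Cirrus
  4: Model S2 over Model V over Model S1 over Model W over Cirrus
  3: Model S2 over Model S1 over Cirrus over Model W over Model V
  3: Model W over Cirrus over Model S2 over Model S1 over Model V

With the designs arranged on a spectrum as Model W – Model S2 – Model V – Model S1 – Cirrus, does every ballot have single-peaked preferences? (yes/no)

Axis positions: Model W=1, Model S2=2, Model V=3, Model S1=4, Cirrus=5.
Ballot type 1 (peak Model S1 at position 4): ranking walks positions 4-3-5-2-1, expanding outward from the peak — single-peaked.
Ballot type 2 (peak Model S2 at position 2): ranking walks positions 2-3-1-4-5, expanding outward from the peak — single-peaked.
Ballot type 3: ranking walks positions 2-4-1-3-5; Model S1 is ranked above Model V even though Model V lies between Model S1 and the peak Model S2 on the axis — preferences dip and rise again. Not single-peaked.
Ballot type 4 (peak Model S2 at position 2): ranking walks positions 2-3-4-1-5, expanding outward from the peak — single-peaked.
Ballot type 5: ranking walks positions 2-4-5-1-3; Model S1 is ranked above Model V even though Model V lies between Model S1 and the peak Model S2 on the axis — preferences dip and rise again. Not single-peaked.
Ballot type 6: ranking walks positions 1-5-2-4-3; Cirrus is ranked above Model S2 even though Model S2 lies between Cirrus and the peak Model W on the axis — preferences dip and rise again. Not single-peaked.
Ballot type 3 violates single-peakedness, so the profile is not single-peaked on this axis.

no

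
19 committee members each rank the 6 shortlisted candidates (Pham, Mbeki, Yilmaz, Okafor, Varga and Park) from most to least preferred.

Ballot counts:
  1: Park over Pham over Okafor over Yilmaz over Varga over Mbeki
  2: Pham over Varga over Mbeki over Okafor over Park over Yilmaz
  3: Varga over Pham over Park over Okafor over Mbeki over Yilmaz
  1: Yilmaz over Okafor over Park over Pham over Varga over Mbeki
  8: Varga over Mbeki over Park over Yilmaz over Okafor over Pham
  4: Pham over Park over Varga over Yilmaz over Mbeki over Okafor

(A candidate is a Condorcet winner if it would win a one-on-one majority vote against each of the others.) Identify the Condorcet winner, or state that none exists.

Varga

Pairwise majorities:
Pham vs Mbeki: Pham, 11–8.
Pham vs Yilmaz: Pham is ranked higher on 1+2+3+4 = 10 ballots, Yilmaz on 9. Pham wins 10–9.
Pham vs Okafor: Pham wins 10–9.
Pham vs Varga: Pham is ranked higher on 1+2+1+4 = 8 ballots, Varga on 11. Varga wins 11–8.
Pham–Park: Park 10–9.
Mbeki vs Yilmaz: Mbeki, 13–6.
Mbeki vs Okafor: 2+8+4 = 14 for Mbeki, 5 for Okafor — Mbeki by 14–5.
Mbeki vs Varga: Mbeki preferred on 0 ballots; Varga wins 19–0.
Mbeki vs Park: 10 to 9, Mbeki.
Yilmaz vs Okafor: 1+8+4 = 13 for Yilmaz, 6 for Okafor — Yilmaz by 13–6.
Yilmaz vs Varga: 1+1 = 2 for Yilmaz, 17 for Varga — Varga by 17–2.
Yilmaz vs Park: Park, 18–1.
Okafor vs Varga: Okafor is ranked higher on 1+1 = 2 ballots, Varga on 17. Varga wins 17–2.
Okafor vs Park: Okafor preferred on 2+1 = 3 ballots; Park wins 16–3.
Varga vs Park: Varga wins 13–6.
Varga wins every pairwise contest, so Varga is the Condorcet winner.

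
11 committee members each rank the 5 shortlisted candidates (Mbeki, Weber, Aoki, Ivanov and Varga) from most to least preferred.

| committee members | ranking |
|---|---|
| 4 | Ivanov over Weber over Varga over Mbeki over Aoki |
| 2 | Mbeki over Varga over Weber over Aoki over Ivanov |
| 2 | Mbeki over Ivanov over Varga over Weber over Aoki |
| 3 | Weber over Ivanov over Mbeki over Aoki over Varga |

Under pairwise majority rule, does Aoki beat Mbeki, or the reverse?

Mbeki

No ballot ranks Aoki above Mbeki: 0.
Ballots ranking Mbeki above Aoki: 11 − 0 = 11.
Mbeki wins the head-to-head 11–0.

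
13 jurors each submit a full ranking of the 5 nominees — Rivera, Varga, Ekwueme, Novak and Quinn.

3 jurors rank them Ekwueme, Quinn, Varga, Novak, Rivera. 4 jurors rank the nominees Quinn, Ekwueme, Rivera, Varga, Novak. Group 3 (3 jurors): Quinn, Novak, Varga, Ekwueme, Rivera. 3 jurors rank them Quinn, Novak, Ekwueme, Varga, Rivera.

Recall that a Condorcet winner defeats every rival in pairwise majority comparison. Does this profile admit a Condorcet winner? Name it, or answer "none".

Quinn

Check each pair by majority over 13 ballots:
Rivera–Varga: Varga 9–4.
Rivera–Ekwueme: Ekwueme 13–0.
Rivera vs Novak: Novak wins 9–4.
Rivera vs Quinn: Quinn wins 13–0.
Varga vs Ekwueme: Ekwueme wins 10–3.
Varga vs Novak: Varga, 7–6.
Varga vs Quinn: Quinn, 13–0.
Ekwueme–Novak: Ekwueme 7–6.
Ekwueme vs Quinn: Quinn wins 10–3.
Novak–Quinn: Quinn 13–0.
Quinn defeats every rival head-to-head and is the Condorcet winner.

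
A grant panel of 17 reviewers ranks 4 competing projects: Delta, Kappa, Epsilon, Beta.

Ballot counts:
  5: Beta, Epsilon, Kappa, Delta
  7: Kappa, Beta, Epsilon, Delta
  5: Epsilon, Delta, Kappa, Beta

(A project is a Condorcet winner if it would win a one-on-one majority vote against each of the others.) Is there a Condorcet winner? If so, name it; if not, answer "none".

none

Pairwise majorities:
Delta vs Kappa: Kappa wins 12–5.
Delta vs Epsilon: Epsilon wins 17–0.
Delta vs Beta: Beta, 12–5.
Kappa vs Epsilon: Epsilon, 10–7.
Kappa vs Beta: 12 to 5, Kappa.
Epsilon–Beta: Beta 12–5.
Every project loses at least once (Delta loses to Kappa; Kappa loses to Epsilon; Epsilon loses to Beta; Beta loses to Kappa). The majority relation contains the cycle Kappa beats Beta beats Epsilon beats Kappa, so there is no Condorcet winner.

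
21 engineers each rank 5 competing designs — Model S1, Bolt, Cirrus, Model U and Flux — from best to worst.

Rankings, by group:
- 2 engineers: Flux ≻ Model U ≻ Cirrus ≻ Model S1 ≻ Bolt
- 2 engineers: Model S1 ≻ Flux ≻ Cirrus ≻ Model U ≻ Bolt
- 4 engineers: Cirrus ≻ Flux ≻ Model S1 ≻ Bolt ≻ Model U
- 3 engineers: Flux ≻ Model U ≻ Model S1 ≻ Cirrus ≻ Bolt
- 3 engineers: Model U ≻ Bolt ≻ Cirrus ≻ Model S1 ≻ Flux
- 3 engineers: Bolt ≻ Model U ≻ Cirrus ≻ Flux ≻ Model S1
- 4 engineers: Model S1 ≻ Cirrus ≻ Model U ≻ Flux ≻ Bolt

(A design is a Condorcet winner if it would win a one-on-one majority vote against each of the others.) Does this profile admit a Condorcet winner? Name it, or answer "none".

Head-to-head results (21 engineers):
Model S1 vs Bolt: 15 to 6, Model S1.
Model S1 vs Cirrus: 9 to 12, Cirrus.
Model S1 vs Model U: 10 to 11, Model U.
Model S1 vs Flux: 9 to 12, Flux.
Bolt vs Cirrus: Bolt preferred on 3+3 = 6 ballots; Cirrus wins 15–6.
Bolt vs Model U: 7 to 14, Model U.
Bolt vs Flux: 3+3 = 6 for Bolt, 15 for Flux — Flux by 15–6.
Cirrus vs Model U: Cirrus preferred on 2+4+4 = 10 ballots; Model U wins 11–10.
Cirrus vs Flux: Cirrus is ranked higher on 4+3+3+4 = 14 ballots, Flux on 7. Cirrus wins 14–7.
Model U vs Flux: 3+3+4 = 10 for Model U, 11 for Flux — Flux by 11–10.
No design is unbeaten: Model S1 loses to Cirrus; Bolt loses to Model S1; Cirrus loses to Model U; Model U loses to Flux; Flux loses to Cirrus. In particular Cirrus beats Flux beats Model U beats Cirrus is a majority cycle — no Condorcet winner exists.

none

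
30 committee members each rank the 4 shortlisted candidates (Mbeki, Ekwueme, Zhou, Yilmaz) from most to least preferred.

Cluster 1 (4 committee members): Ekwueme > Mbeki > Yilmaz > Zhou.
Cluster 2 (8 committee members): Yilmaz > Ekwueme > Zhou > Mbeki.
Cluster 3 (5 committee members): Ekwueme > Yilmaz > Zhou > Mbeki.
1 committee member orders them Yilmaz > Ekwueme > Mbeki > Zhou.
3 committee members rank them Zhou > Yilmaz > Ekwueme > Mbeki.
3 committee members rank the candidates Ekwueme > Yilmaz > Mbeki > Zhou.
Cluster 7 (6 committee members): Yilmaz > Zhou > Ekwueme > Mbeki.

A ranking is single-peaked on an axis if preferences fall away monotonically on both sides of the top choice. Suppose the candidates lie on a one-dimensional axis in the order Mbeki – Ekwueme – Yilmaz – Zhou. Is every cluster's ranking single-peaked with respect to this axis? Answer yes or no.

yes

Axis positions: Mbeki=1, Ekwueme=2, Yilmaz=3, Zhou=4.
Cluster 1 (peak Ekwueme at position 2): ranking walks positions 2-1-3-4, expanding outward from the peak — single-peaked.
Cluster 2 (peak Yilmaz at position 3): ranking walks positions 3-2-4-1, expanding outward from the peak — single-peaked.
Cluster 3 (peak Ekwueme at position 2): ranking walks positions 2-3-4-1, expanding outward from the peak — single-peaked.
Cluster 4 (peak Yilmaz at position 3): ranking walks positions 3-2-1-4, expanding outward from the peak — single-peaked.
Cluster 5 (peak Zhou at position 4): ranking walks positions 4-3-2-1, expanding outward from the peak — single-peaked.
Cluster 6 (peak Ekwueme at position 2): ranking walks positions 2-3-1-4, expanding outward from the peak — single-peaked.
Cluster 7 (peak Yilmaz at position 3): ranking walks positions 3-4-2-1, expanding outward from the peak — single-peaked.
Every ranking is single-peaked on this axis.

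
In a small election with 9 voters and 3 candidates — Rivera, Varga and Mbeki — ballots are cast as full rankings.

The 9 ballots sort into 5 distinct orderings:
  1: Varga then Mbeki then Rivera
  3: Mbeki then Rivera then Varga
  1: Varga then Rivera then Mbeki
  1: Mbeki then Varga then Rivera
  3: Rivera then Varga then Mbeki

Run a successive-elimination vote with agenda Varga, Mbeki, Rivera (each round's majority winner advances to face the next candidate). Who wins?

Rivera

Round 1: Varga vs Mbeki — 5–4, Varga advances.
Round 2: Varga vs Rivera — 3–6, Rivera advances.
The agenda winner is Rivera.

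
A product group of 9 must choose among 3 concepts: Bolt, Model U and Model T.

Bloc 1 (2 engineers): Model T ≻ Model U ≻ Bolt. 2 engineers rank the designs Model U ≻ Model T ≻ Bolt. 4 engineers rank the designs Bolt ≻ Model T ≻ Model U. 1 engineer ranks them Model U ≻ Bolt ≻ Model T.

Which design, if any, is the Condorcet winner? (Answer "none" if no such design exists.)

none

Pairwise majorities:
Bolt vs Model U: Model U wins 5–4.
Bolt–Model T: Bolt 5–4.
Model U vs Model T: Model T wins 6–3.
No design is unbeaten: Bolt loses to Model U; Model U loses to Model T; Model T loses to Bolt. In particular Bolt → Model T → Model U → Bolt is a majority cycle — no Condorcet winner exists.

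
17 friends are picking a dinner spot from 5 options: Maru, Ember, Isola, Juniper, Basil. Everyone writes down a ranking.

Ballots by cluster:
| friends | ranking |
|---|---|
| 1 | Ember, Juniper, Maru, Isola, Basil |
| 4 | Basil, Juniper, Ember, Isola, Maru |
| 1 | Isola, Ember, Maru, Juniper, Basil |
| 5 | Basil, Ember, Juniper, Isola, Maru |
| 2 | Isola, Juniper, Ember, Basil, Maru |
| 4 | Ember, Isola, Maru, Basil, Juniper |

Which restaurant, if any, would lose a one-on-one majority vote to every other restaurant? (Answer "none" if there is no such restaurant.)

Head-to-head results (17 friends):
Maru vs Ember: Ember, 17–0.
Maru–Isola: Isola 16–1.
Maru vs Juniper: Maru is ranked higher on 1+4 = 5 ballots, Juniper on 12. Juniper wins 12–5.
Maru vs Basil: Basil, 11–6.
Ember vs Isola: Ember preferred on 1+4+5+4 = 14 ballots; Ember wins 14–3.
Ember–Juniper: Ember 11–6.
Ember vs Basil: 1+1+2+4 = 8 for Ember, 9 for Basil — Basil by 9–8.
Isola vs Juniper: 1+2+4 = 7 for Isola, 10 for Juniper — Juniper by 10–7.
Isola vs Basil: Isola is ranked higher on 1+1+2+4 = 8 ballots, Basil on 9. Basil wins 9–8.
Juniper vs Basil: Basil, 13–4.
Maru is beaten in every head-to-head and is the Condorcet loser.

Maru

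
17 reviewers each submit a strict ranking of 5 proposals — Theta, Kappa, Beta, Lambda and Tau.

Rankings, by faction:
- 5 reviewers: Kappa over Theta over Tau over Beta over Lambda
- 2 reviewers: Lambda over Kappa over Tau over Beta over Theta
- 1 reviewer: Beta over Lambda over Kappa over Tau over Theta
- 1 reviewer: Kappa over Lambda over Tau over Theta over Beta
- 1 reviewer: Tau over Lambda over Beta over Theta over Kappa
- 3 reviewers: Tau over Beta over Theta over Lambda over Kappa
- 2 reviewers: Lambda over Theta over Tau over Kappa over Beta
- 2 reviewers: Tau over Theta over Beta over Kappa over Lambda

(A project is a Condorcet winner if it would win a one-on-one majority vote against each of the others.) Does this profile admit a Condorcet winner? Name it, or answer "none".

none

Head-to-head results (17 reviewers):
Theta vs Kappa: 8 to 9, Kappa.
Theta vs Beta: Theta preferred on 5+1+2+2 = 10 ballots; Theta wins 10–7.
Theta vs Lambda: 10 to 7, Theta.
Theta vs Tau: Theta is ranked higher on 5+2 = 7 ballots, Tau on 10. Tau wins 10–7.
Kappa vs Beta: Kappa preferred on 5+2+1+2 = 10 ballots; Kappa wins 10–7.
Kappa vs Lambda: 8 to 9, Lambda.
Kappa vs Tau: Kappa is ranked higher on 5+2+1+1 = 9 ballots, Tau on 8. Kappa wins 9–8.
Beta vs Lambda: 11 to 6, Beta.
Beta vs Tau: Beta preferred on 1 ballot; Tau wins 16–1.
Lambda vs Tau: Lambda preferred on 2+1+1+2 = 6 ballots; Tau wins 11–6.
Every project loses at least once (Theta loses to Kappa; Kappa loses to Lambda; Beta loses to Theta; Lambda loses to Theta; Tau loses to Kappa). The majority relation contains the cycle Theta → Lambda → Kappa → Theta, so there is no Condorcet winner.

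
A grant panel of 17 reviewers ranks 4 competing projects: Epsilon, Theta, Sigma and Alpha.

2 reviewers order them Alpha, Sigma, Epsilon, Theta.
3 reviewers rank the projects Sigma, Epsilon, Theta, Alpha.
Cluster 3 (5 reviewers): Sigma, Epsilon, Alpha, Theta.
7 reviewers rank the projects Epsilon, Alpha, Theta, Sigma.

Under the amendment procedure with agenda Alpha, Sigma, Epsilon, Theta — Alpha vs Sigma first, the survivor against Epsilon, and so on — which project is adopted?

Epsilon

Round 1: Alpha vs Sigma — 9–8, Alpha advances.
Round 2: Alpha vs Epsilon — 2–15, Epsilon advances.
Round 3: Epsilon vs Theta — 17–0, Epsilon advances.
Epsilon survives the agenda.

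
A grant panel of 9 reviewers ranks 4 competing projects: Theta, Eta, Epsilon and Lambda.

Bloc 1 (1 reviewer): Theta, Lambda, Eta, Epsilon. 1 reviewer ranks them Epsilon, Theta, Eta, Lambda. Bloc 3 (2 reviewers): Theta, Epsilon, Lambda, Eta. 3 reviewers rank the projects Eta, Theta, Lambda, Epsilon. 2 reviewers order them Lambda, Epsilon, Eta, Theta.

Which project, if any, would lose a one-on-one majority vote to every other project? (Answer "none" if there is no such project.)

Pairwise majorities:
Theta–Eta: Eta 5–4.
Theta–Epsilon: Theta 6–3.
Theta vs Lambda: Theta wins 7–2.
Eta vs Epsilon: Epsilon, 5–4.
Eta vs Lambda: 4 to 5, Lambda.
Epsilon vs Lambda: Lambda wins 6–3.
Every project wins at least one matchup (Theta beats Epsilon; Eta beats Theta; Epsilon beats Eta; Lambda beats Eta), so there is no Condorcet loser.

none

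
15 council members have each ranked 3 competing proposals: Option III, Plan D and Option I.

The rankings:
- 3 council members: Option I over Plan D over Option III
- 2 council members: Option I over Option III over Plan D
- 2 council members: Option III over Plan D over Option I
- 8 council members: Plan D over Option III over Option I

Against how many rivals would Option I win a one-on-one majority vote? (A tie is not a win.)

Option I against each rival (15 council members):
Option I vs Option III: 3+2 = 5 for Option I, 10 for Option III — Option III by 10–5.
Option I vs Plan D: Option I preferred on 3+2 = 5 ballots; Plan D wins 10–5.
Option I beats no one; loses to Option III, Plan D — 0 pairwise wins.

0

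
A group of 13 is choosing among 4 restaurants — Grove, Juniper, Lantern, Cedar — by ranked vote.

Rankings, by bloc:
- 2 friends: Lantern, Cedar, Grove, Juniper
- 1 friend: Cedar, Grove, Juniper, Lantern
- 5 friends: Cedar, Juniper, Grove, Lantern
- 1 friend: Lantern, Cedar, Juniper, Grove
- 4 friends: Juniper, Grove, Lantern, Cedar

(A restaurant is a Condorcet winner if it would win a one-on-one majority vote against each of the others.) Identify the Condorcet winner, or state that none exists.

none

Check each pair by majority over 13 ballots:
Grove–Juniper: Juniper 10–3.
Grove vs Lantern: Grove is ranked higher on 1+5+4 = 10 ballots, Lantern on 3. Grove wins 10–3.
Grove vs Cedar: Cedar, 9–4.
Juniper vs Lantern: Juniper, 10–3.
Juniper vs Cedar: 4 for Juniper, 9 for Cedar — Cedar by 9–4.
Lantern–Cedar: Lantern 7–6.
Each restaurant drops at least one matchup (Grove loses to Juniper; Juniper loses to Cedar; Lantern loses to Grove; Cedar loses to Lantern); the cycle Grove > Lantern > Cedar > Grove rules out a Condorcet winner.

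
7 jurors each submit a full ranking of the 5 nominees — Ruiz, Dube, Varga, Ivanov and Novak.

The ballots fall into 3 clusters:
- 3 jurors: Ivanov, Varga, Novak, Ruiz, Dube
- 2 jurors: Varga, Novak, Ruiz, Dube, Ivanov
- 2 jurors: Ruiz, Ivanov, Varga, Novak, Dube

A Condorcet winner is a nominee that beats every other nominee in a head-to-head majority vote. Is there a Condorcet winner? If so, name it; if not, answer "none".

none

Pairwise majorities:
Ruiz vs Dube: Ruiz wins 7–0.
Ruiz vs Varga: Varga, 5–2.
Ruiz vs Ivanov: Ruiz wins 4–3.
Ruiz–Novak: Novak 5–2.
Dube vs Varga: Varga, 7–0.
Dube–Ivanov: Ivanov 5–2.
Dube vs Novak: Novak, 7–0.
Varga vs Ivanov: Ivanov, 5–2.
Varga–Novak: Varga 7–0.
Ivanov–Novak: Ivanov 5–2.
No nominee is unbeaten: Ruiz loses to Varga; Dube loses to Ruiz; Varga loses to Ivanov; Ivanov loses to Ruiz; Novak loses to Varga. In particular Ruiz → Ivanov → Varga → Ruiz is a majority cycle — no Condorcet winner exists.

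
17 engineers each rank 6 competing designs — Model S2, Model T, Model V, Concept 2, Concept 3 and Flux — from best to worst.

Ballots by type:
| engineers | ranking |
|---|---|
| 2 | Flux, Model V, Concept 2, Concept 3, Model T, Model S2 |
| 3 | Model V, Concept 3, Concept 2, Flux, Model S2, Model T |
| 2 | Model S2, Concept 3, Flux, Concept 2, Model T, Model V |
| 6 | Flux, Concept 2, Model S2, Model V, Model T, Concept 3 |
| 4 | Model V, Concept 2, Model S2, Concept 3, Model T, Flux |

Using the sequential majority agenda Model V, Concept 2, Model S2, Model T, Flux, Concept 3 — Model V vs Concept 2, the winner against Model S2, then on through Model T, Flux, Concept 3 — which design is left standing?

Concept 3

Round 1: Model V vs Concept 2 — 9–8, Model V advances.
Round 2: Model V vs Model S2 — 9–8, Model V advances.
Round 3: Model V vs Model T — 15–2, Model V advances.
Round 4: Model V vs Flux — 7–10, Flux advances.
Round 5: Flux vs Concept 3 — 8–9, Concept 3 advances.
The agenda winner is Concept 3.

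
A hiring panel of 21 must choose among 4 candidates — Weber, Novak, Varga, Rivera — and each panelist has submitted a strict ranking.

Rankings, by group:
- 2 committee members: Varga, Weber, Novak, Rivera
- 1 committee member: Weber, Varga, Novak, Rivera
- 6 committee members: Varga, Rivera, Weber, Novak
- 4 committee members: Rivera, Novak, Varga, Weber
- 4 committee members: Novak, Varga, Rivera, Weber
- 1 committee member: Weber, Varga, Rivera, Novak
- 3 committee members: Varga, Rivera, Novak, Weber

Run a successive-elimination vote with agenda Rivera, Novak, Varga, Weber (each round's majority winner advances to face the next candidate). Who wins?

Varga

Round 1: Rivera vs Novak — 14–7, Rivera advances.
Round 2: Rivera vs Varga — 4–17, Varga advances.
Round 3: Varga vs Weber — 19–2, Varga advances.
Varga survives the agenda.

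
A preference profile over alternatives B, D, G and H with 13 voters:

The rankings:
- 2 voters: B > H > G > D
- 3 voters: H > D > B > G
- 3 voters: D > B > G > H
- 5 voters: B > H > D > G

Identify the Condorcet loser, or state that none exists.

Pairwise majorities:
B vs D: B wins 7–6.
B vs G: B wins 13–0.
B vs H: B wins 10–3.
D vs G: D, 11–2.
D vs H: H wins 10–3.
G vs H: H wins 10–3.
G loses to every other alternative — it is the Condorcet loser.

G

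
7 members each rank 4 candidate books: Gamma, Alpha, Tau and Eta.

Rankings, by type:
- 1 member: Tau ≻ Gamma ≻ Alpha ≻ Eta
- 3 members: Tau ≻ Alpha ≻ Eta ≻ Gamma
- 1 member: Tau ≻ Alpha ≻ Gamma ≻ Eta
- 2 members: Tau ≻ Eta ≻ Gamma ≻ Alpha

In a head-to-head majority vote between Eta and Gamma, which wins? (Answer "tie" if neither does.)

Ballots ranking Eta above Gamma: 3 + 2 = 5.
Ballots ranking Gamma above Eta: 7 − 5 = 2.
Eta wins the head-to-head 5–2.

Eta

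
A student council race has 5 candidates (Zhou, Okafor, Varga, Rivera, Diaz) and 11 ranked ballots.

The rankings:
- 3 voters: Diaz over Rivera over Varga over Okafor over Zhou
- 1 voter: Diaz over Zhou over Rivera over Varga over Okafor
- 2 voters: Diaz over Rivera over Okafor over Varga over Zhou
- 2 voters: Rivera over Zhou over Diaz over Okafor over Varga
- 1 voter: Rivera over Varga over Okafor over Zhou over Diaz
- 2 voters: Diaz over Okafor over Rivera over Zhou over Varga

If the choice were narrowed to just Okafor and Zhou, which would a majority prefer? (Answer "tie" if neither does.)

Ballots ranking Okafor above Zhou: 3 + 2 + 1 + 2 = 8.
Ballots ranking Zhou above Okafor: 11 − 8 = 3.
Okafor wins the head-to-head 8–3.

Okafor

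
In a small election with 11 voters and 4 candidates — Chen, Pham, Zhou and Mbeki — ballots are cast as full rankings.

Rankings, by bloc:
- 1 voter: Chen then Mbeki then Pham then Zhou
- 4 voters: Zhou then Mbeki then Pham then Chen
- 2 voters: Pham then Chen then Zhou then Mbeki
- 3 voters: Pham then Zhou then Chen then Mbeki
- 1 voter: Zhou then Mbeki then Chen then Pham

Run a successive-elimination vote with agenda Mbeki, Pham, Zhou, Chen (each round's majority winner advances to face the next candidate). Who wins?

Zhou

Round 1: Mbeki vs Pham — 6–5, Mbeki advances.
Round 2: Mbeki vs Zhou — 1–10, Zhou advances.
Round 3: Zhou vs Chen — 8–3, Zhou advances.
Zhou survives the agenda.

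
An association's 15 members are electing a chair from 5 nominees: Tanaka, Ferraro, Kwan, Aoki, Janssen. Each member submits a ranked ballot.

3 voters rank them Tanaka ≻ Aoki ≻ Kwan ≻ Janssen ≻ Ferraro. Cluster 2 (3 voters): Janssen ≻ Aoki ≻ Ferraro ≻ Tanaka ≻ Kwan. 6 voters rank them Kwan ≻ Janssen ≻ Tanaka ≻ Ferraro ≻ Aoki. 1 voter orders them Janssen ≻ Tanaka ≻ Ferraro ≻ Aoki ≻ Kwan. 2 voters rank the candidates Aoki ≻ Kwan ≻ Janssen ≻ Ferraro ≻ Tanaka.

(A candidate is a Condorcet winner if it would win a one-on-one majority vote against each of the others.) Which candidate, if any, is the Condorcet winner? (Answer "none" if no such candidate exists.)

Head-to-head results (15 voters):
Tanaka vs Ferraro: Tanaka preferred on 3+6+1 = 10 ballots; Tanaka wins 10–5.
Tanaka vs Kwan: Tanaka is ranked higher on 3+3+1 = 7 ballots, Kwan on 8. Kwan wins 8–7.
Tanaka vs Aoki: Tanaka is ranked higher on 3+6+1 = 10 ballots, Aoki on 5. Tanaka wins 10–5.
Tanaka vs Janssen: Tanaka preferred on 3 ballots; Janssen wins 12–3.
Ferraro vs Kwan: 4 to 11, Kwan.
Ferraro vs Aoki: 7 to 8, Aoki.
Ferraro vs Janssen: 0 for Ferraro, 15 for Janssen — Janssen by 15–0.
Kwan vs Aoki: Kwan preferred on 6 ballots; Aoki wins 9–6.
Kwan vs Janssen: Kwan preferred on 3+6+2 = 11 ballots; Kwan wins 11–4.
Aoki vs Janssen: Aoki preferred on 3+2 = 5 ballots; Janssen wins 10–5.
Every candidate loses at least once (Tanaka loses to Kwan; Ferraro loses to Tanaka; Kwan loses to Aoki; Aoki loses to Tanaka; Janssen loses to Kwan). The majority relation contains the cycle Tanaka > Aoki > Kwan > Tanaka, so there is no Condorcet winner.

none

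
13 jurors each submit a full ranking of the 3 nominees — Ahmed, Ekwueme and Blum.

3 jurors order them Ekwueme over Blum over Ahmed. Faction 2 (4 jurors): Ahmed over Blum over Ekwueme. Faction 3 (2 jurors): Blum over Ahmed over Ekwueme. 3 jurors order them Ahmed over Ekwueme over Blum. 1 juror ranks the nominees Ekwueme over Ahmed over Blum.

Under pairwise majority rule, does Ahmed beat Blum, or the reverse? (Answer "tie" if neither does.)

Ballots ranking Ahmed above Blum: 4 + 3 + 1 = 8.
Ballots ranking Blum above Ahmed: 13 − 8 = 5.
Ahmed wins the head-to-head 8–5.

Ahmed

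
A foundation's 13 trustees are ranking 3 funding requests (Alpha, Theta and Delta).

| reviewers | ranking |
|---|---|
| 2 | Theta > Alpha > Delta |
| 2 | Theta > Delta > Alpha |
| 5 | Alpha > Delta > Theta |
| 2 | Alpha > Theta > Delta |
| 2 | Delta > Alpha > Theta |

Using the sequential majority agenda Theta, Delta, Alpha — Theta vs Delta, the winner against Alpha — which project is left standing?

Alpha

Round 1: Theta vs Delta — 6–7, Delta advances.
Round 2: Delta vs Alpha — 4–9, Alpha advances.
Alpha survives the agenda.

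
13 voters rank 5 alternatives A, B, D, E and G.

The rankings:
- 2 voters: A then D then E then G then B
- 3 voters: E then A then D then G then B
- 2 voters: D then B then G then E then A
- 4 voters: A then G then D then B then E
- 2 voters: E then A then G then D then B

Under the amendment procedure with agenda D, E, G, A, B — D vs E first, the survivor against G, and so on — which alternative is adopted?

A

Round 1: D vs E — 8–5, D advances.
Round 2: D vs G — 7–6, D advances.
Round 3: D vs A — 2–11, A advances.
Round 4: A vs B — 11–2, A advances.
A survives the agenda.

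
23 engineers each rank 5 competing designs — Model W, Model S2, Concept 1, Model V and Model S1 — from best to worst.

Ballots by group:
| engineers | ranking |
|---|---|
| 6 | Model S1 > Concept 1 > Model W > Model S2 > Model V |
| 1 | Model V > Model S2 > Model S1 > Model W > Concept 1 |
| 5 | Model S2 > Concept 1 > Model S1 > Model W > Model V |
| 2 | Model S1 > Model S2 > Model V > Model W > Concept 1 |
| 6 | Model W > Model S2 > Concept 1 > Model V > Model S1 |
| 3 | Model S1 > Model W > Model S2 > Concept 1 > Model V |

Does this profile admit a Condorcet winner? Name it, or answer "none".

Pairwise majorities:
Model W vs Model S2: Model W, 15–8.
Model W vs Concept 1: Model W wins 12–11.
Model W–Model V: Model W 20–3.
Model W–Model S1: Model S1 17–6.
Model S2 vs Concept 1: Model S2 wins 17–6.
Model S2–Model V: Model S2 22–1.
Model S2 vs Model S1: Model S2 wins 12–11.
Concept 1–Model V: Concept 1 20–3.
Concept 1 vs Model S1: Model S1, 12–11.
Model V–Model S1: Model S1 16–7.
Every design loses at least once (Model W loses to Model S1; Model S2 loses to Model W; Concept 1 loses to Model W; Model V loses to Model W; Model S1 loses to Model S2). The majority relation contains the cycle Model W beats Model S2 beats Model S1 beats Model W, so there is no Condorcet winner.

none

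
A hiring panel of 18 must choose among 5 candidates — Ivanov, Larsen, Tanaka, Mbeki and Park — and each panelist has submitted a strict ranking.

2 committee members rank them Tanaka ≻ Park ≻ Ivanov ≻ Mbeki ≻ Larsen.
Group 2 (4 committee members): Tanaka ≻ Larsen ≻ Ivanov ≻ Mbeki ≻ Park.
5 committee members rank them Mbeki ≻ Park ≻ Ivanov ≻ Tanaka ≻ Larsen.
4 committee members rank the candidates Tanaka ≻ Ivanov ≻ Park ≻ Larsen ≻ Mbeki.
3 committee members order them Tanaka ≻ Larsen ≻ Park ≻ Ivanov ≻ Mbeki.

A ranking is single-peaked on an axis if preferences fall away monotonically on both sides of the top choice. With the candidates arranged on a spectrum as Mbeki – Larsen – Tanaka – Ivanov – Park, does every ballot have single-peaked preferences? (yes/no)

Axis positions: Mbeki=1, Larsen=2, Tanaka=3, Ivanov=4, Park=5.
Group 1: ranking walks positions 3-5-4-1-2; Park is ranked above Ivanov even though Ivanov lies between Park and the peak Tanaka on the axis — preferences dip and rise again. Not single-peaked.
Group 2 (peak Tanaka at position 3): ranking walks positions 3-2-4-1-5, expanding outward from the peak — single-peaked.
Group 3: ranking walks positions 1-5-4-3-2; Park is ranked above Larsen even though Larsen lies between Park and the peak Mbeki on the axis — preferences dip and rise again. Not single-peaked.
Group 4 (peak Tanaka at position 3): ranking walks positions 3-4-5-2-1, expanding outward from the peak — single-peaked.
Group 5: ranking walks positions 3-2-5-4-1; Park is ranked above Ivanov even though Ivanov lies between Park and the peak Tanaka on the axis — preferences dip and rise again. Not single-peaked.
Group 1 violates single-peakedness, so the profile is not single-peaked on this axis.

no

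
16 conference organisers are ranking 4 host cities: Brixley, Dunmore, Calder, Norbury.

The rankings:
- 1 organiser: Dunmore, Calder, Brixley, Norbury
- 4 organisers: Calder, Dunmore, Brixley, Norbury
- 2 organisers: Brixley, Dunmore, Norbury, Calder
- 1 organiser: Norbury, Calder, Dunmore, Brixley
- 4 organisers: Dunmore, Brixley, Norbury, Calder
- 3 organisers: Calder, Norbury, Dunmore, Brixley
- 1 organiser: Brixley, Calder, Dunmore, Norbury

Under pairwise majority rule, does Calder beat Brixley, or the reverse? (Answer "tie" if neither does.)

Calder

Ballots ranking Calder above Brixley: 1 + 4 + 1 + 3 = 9.
Ballots ranking Brixley above Calder: 16 − 9 = 7.
Calder wins the head-to-head 9–7.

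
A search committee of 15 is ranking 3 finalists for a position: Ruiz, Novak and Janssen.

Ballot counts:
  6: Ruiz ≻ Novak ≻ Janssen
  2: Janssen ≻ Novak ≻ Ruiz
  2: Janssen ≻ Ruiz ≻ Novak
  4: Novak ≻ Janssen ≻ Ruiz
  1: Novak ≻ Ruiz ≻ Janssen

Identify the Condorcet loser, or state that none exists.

Head-to-head results (15 committee members):
Ruiz–Novak: Ruiz 8–7.
Ruiz vs Janssen: Janssen, 8–7.
Novak–Janssen: Novak 11–4.
No candidate is winless: Ruiz beats Novak; Novak beats Janssen; Janssen beats Ruiz. There is no Condorcet loser.

none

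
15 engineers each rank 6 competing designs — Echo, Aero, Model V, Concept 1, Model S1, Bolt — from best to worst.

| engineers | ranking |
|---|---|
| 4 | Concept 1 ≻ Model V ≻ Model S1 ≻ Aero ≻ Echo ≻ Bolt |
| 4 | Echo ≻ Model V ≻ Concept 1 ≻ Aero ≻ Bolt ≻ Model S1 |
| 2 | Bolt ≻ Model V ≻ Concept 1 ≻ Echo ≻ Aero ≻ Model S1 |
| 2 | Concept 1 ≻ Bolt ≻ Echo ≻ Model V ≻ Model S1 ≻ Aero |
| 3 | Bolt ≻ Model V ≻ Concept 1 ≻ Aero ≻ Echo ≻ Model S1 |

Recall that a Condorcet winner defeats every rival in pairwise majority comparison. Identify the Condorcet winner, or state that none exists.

Model V

Check each pair by majority over 15 ballots:
Echo–Aero: Echo 8–7.
Echo vs Model V: Model V, 9–6.
Echo–Concept 1: Concept 1 11–4.
Echo vs Model S1: Echo, 11–4.
Echo vs Bolt: Echo, 8–7.
Aero vs Model V: Model V wins 15–0.
Aero–Concept 1: Concept 1 15–0.
Aero vs Model S1: Aero wins 9–6.
Aero–Bolt: Aero 8–7.
Model V–Concept 1: Model V 9–6.
Model V–Model S1: Model V 15–0.
Model V vs Bolt: Model V, 8–7.
Concept 1 vs Model S1: Concept 1, 15–0.
Concept 1 vs Bolt: Concept 1 wins 10–5.
Model S1 vs Bolt: Bolt, 11–4.
Model V defeats every rival head-to-head and is the Condorcet winner.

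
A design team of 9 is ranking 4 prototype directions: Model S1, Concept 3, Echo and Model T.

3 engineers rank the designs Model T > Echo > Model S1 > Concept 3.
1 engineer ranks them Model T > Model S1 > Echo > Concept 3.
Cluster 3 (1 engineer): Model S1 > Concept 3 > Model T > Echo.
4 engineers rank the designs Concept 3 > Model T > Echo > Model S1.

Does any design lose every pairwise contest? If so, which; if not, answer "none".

Pairwise majorities:
Model S1 vs Concept 3: Model S1, 5–4.
Model S1 vs Echo: Model S1 preferred on 1+1 = 2 ballots; Echo wins 7–2.
Model S1–Model T: Model T 8–1.
Concept 3 vs Echo: Concept 3 wins 5–4.
Concept 3 vs Model T: Concept 3 wins 5–4.
Echo–Model T: Model T 9–0.
No design is winless: Model S1 beats Concept 3; Concept 3 beats Echo; Echo beats Model S1; Model T beats Model S1. There is no Condorcet loser.

none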